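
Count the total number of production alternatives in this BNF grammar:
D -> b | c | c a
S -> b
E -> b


Counting alternatives per rule:
  D: 3 alternative(s)
  S: 1 alternative(s)
  E: 1 alternative(s)
Sum: 3 + 1 + 1 = 5

5


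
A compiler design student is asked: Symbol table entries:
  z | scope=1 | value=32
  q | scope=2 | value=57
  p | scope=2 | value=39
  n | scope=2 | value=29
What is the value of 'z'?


Searching symbol table for 'z':
  z | scope=1 | value=32 <- MATCH
  q | scope=2 | value=57
  p | scope=2 | value=39
  n | scope=2 | value=29
Found 'z' at scope 1 with value 32

32


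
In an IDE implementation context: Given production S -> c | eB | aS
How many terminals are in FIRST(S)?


Production: S -> c | eB | aS
Examining each alternative for leading terminals:
  S -> c : first terminal = 'c'
  S -> eB : first terminal = 'e'
  S -> aS : first terminal = 'a'
FIRST(S) = {a, c, e}
Count: 3

3


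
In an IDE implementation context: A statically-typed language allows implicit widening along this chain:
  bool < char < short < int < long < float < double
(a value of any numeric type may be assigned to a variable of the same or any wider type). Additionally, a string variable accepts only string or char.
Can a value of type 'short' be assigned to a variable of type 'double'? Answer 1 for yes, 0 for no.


Target variable type: double
Source value type: short
Numeric ranks: short=2, double=6
Widening allowed iff rank(source) <= rank(target): 2 <= 6? Yes
Result: 1

1


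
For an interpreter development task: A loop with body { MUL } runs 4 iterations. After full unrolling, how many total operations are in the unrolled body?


Loop body operations: MUL (1 op per iteration)
Unrolling 4 iterations:
  Iteration 1: MUL (1 ops)
  Iteration 2: MUL (1 ops)
  Iteration 3: MUL (1 ops)
  Iteration 4: MUL (1 ops)
Total: 4 iterations * 1 ops/iter = 4 operations

4


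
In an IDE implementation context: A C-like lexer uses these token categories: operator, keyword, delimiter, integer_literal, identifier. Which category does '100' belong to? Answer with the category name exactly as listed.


Token: '100'
Checking categories:
  identifier: no
  integer_literal: YES
  operator: no
  keyword: no
  delimiter: no
Category: integer_literal

integer_literal


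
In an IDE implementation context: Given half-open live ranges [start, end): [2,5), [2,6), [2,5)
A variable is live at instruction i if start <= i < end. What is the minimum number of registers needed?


Live ranges:
  Var0: [2, 5)
  Var1: [2, 6)
  Var2: [2, 5)
Sweep-line events (position, delta, active):
  pos=2 start -> active=1
  pos=2 start -> active=2
  pos=2 start -> active=3
  pos=5 end -> active=2
  pos=5 end -> active=1
  pos=6 end -> active=0
Maximum simultaneous active: 3
Minimum registers needed: 3

3


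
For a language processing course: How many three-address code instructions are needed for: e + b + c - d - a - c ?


Expression: e + b + c - d - a - c
Generating three-address code (respecting * over +/- precedence):
  Instruction 1: t1 = e + b
  Instruction 2: t2 = t1 + c
  Instruction 3: t3 = t2 - d
  Instruction 4: t4 = t3 - a
  Instruction 5: t5 = t4 - c
Total instructions: 5

5


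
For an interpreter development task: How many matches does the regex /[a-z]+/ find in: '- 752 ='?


Pattern: /[a-z]+/ (identifiers)
Input: '- 752 ='
Scanning for matches:
Total matches: 0

0


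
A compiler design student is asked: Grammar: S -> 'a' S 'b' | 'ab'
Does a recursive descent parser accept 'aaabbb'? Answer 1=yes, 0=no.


Grammar accepts strings of the form a^n b^n (n >= 1)
Word: 'aaabbb'
Counting: 3 a's and 3 b's
Check: 3 == 3? Yes
Derivation (S -> aSb applied 2 time(s), then S -> ab): S => aSb => aaSbb => aaabbb
Accepted

1


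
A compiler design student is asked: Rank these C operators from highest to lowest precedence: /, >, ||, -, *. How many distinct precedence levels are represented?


Looking up precedence for each operator:
  / -> precedence 6
  > -> precedence 4
  || -> precedence 1
  - -> precedence 5
  * -> precedence 6
Sorted highest to lowest: /, *, -, >, ||
Distinct precedence values: [6, 5, 4, 1]
Number of distinct levels: 4

4


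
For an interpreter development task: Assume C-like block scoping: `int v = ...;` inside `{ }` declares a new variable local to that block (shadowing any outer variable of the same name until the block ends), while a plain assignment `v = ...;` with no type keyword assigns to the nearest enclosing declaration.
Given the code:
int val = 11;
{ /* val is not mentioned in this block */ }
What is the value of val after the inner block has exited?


Analyzing scoping rules:
Outer scope: declares val = 11
Inner block: val is neither redeclared nor assigned -> unchanged
After the block -> 11
Result: 11

11


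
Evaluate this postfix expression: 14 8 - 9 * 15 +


Processing tokens left to right:
Push 14, Push 8
Pop 14 and 8, compute 14 - 8 = 6, push 6
Push 9
Pop 6 and 9, compute 6 * 9 = 54, push 54
Push 15
Pop 54 and 15, compute 54 + 15 = 69, push 69
Stack result: 69

69


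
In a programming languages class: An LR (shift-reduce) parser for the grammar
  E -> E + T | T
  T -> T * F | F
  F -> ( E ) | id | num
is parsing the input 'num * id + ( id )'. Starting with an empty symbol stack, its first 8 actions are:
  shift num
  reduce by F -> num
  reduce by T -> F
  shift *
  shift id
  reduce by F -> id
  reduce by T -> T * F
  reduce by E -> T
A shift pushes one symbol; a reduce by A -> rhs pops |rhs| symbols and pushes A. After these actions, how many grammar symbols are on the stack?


Tracking the symbol stack through each action:
  Action 1: shift 'num' : push -> stack = [num] (size 1)
  Action 2: reduce by F -> num : pop 1, push F -> stack = [F] (size 1)
  Action 3: reduce by T -> F : pop 1, push T -> stack = [T] (size 1)
  Action 4: shift '*' : push -> stack = [T, *] (size 2)
  Action 5: shift 'id' : push -> stack = [T, *, id] (size 3)
  Action 6: reduce by F -> id : pop 1, push F -> stack = [T, *, F] (size 3)
  Action 7: reduce by T -> T * F : pop 3, push T -> stack = [T] (size 1)
  Action 8: reduce by E -> T : pop 1, push E -> stack = [E] (size 1)
Final stack size: 1

1


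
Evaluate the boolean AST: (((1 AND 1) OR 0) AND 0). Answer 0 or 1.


Step 1: Evaluate inner node
  1 AND 1 = 1
Step 2: Evaluate next node
  1 OR 0 = 1
Step 3: Evaluate root node
  1 AND 0 = 0

0


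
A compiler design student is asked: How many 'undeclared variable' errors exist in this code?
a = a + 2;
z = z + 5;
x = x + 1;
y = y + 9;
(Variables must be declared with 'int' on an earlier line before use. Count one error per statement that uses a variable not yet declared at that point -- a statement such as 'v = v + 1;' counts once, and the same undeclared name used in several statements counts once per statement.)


Scanning code line by line:
  Line 1: use 'a' -> ERROR (undeclared)
  Line 2: use 'z' -> ERROR (undeclared)
  Line 3: use 'x' -> ERROR (undeclared)
  Line 4: use 'y' -> ERROR (undeclared)
Total undeclared variable errors: 4

4


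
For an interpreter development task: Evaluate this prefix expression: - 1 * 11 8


Parsing prefix expression: - 1 * 11 8
Step 1: Innermost operation '* 11 8'
  11 * 8 = 88
Step 2: Outer operation '- 1 [88]'
  1 - 88 = -87

-87


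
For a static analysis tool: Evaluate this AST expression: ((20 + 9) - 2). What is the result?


Expression: ((20 + 9) - 2)
Evaluating step by step:
  20 + 9 = 29
  29 - 2 = 27
Result: 27

27


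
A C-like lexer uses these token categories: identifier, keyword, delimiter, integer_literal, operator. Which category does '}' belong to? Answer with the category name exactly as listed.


Token: '}'
Checking categories:
  identifier: no
  integer_literal: no
  operator: no
  keyword: no
  delimiter: YES
Category: delimiter

delimiter


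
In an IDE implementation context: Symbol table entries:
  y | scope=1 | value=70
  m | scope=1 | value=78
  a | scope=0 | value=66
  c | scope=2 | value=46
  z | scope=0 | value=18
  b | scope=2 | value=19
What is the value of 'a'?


Searching symbol table for 'a':
  y | scope=1 | value=70
  m | scope=1 | value=78
  a | scope=0 | value=66 <- MATCH
  c | scope=2 | value=46
  z | scope=0 | value=18
  b | scope=2 | value=19
Found 'a' at scope 0 with value 66

66


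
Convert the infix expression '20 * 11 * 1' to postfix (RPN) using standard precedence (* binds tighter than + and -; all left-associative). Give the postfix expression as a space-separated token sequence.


Applying the shunting-yard algorithm:
  Operand 20 -> output
  Push '*' onto operator stack -> op-stack: [*]
  Operand 11 -> output
  See '*' (prec 2); top '*' (prec 2) >= it -> pop '*' to output
  Push '*' onto operator stack -> op-stack: [*]
  Operand 1 -> output
  End of input: pop '*' to output
Postfix result: 20 11 * 1 *

20 11 * 1 *


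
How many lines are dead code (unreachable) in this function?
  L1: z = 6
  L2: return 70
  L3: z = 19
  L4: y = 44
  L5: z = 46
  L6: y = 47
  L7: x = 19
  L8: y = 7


Analyzing control flow:
  L1: reachable (before return)
  L2: reachable (return statement)
  L3: DEAD (after return at L2)
  L4: DEAD (after return at L2)
  L5: DEAD (after return at L2)
  L6: DEAD (after return at L2)
  L7: DEAD (after return at L2)
  L8: DEAD (after return at L2)
Return at L2, total lines = 8
Dead lines: L3 through L8
Count: 6

6


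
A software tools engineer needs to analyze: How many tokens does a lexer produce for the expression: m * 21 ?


Scanning 'm * 21'
Token 1: 'm' -> identifier
Token 2: '*' -> operator
Token 3: '21' -> integer_literal
Total tokens: 3

3


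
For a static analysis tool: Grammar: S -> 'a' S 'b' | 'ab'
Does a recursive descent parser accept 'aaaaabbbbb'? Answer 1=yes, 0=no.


Grammar accepts strings of the form a^n b^n (n >= 1)
Word: 'aaaaabbbbb'
Counting: 5 a's and 5 b's
Check: 5 == 5? Yes
Derivation (S -> aSb applied 4 time(s), then S -> ab): S => aSb => aaSbb => aaaSbbb => aaaaSbbbb => aaaaabbbbb
Accepted

1


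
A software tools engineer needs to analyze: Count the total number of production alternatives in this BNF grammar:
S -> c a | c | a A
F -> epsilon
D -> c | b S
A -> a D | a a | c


Counting alternatives per rule:
  S: 3 alternative(s)
  F: 1 alternative(s)
  D: 2 alternative(s)
  A: 3 alternative(s)
Sum: 3 + 1 + 2 + 3 = 9

9


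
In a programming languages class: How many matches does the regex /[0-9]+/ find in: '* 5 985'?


Pattern: /[0-9]+/ (int literals)
Input: '* 5 985'
Scanning for matches:
  Match 1: '5'
  Match 2: '985'
Total matches: 2

2


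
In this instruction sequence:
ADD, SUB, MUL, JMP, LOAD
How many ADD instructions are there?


Scanning instruction sequence for ADD:
  Position 1: ADD <- MATCH
  Position 2: SUB
  Position 3: MUL
  Position 4: JMP
  Position 5: LOAD
Matches at positions: [1]
Total ADD count: 1

1


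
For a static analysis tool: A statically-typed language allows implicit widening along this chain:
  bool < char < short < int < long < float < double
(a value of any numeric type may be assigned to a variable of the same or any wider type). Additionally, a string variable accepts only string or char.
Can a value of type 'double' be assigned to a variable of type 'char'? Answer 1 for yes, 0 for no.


Target variable type: char
Source value type: double
Numeric ranks: double=6, char=1
Widening allowed iff rank(source) <= rank(target): 6 <= 1? No
Result: 0

0


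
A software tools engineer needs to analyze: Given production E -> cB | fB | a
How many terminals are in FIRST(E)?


Production: E -> cB | fB | a
Examining each alternative for leading terminals:
  E -> cB : first terminal = 'c'
  E -> fB : first terminal = 'f'
  E -> a : first terminal = 'a'
FIRST(E) = {a, c, f}
Count: 3

3


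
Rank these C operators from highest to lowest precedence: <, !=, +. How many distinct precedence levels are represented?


Looking up precedence for each operator:
  < -> precedence 4
  != -> precedence 3
  + -> precedence 5
Sorted highest to lowest: +, <, !=
Distinct precedence values: [5, 4, 3]
Number of distinct levels: 3

3


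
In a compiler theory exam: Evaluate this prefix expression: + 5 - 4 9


Parsing prefix expression: + 5 - 4 9
Step 1: Innermost operation '- 4 9'
  4 - 9 = -5
Step 2: Outer operation '+ 5 [-5]'
  5 + -5 = 0

0


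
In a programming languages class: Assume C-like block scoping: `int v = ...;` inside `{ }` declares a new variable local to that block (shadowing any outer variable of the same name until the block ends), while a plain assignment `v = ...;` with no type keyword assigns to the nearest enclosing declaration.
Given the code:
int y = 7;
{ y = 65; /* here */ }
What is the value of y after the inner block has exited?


Analyzing scoping rules:
Outer scope: declares y = 7
Inner block: 'y = 65;' has no type keyword, so it is an assignment to the outer y (no shadowing)
The assignment changed the outer variable itself, so the new value persists after the block -> 65
Result: 65

65


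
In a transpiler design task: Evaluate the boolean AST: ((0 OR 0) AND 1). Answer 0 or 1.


Step 1: Evaluate inner node
  0 OR 0 = 0
Step 2: Evaluate root node
  0 AND 1 = 0

0


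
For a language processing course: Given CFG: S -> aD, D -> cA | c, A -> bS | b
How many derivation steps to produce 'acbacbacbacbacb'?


Grammar: S -> aD, D -> cA | c, A -> bS | b
Deriving 'acbacbacbacbacb':
Step 1: S -> aD => aD
Step 2: D -> cA => acA
Step 3: A -> bS => acbS
Step 4: S -> aD => acbaD
Step 5: D -> cA => acbacA
Step 6: A -> bS => acbacbS
Step 7: S -> aD => acbacbaD
Step 8: D -> cA => acbacbacA
Step 9: A -> bS => acbacbacbS
Step 10: S -> aD => acbacbacbaD
Step 11: D -> cA => acbacbacbacA
Step 12: A -> bS => acbacbacbacbS
Step 13: S -> aD => acbacbacbacbaD
Step 14: D -> cA => acbacbacbacbacA
Step 15: A -> b => acbacbacbacbacb
Total derivation steps: 15

15


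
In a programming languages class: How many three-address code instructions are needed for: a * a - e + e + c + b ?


Expression: a * a - e + e + c + b
Generating three-address code (respecting * over +/- precedence):
  Instruction 1: t1 = a * a
  Instruction 2: t2 = t1 - e
  Instruction 3: t3 = t2 + e
  Instruction 4: t4 = t3 + c
  Instruction 5: t5 = t4 + b
Total instructions: 5

5


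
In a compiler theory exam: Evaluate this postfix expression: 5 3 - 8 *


Processing tokens left to right:
Push 5, Push 3
Pop 5 and 3, compute 5 - 3 = 2, push 2
Push 8
Pop 2 and 8, compute 2 * 8 = 16, push 16
Stack result: 16

16


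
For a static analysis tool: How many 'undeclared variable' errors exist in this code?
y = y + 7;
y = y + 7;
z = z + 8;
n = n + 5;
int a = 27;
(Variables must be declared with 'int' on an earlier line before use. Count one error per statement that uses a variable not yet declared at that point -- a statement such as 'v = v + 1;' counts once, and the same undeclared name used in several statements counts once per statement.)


Scanning code line by line:
  Line 1: use 'y' -> ERROR (undeclared)
  Line 2: use 'y' -> ERROR (undeclared)
  Line 3: use 'z' -> ERROR (undeclared)
  Line 4: use 'n' -> ERROR (undeclared)
  Line 5: declare 'a' -> declared = ['a']
Total undeclared variable errors: 4

4


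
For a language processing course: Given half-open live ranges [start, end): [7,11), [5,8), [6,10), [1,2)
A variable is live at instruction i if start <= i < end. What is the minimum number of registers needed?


Live ranges:
  Var0: [7, 11)
  Var1: [5, 8)
  Var2: [6, 10)
  Var3: [1, 2)
Sweep-line events (position, delta, active):
  pos=1 start -> active=1
  pos=2 end -> active=0
  pos=5 start -> active=1
  pos=6 start -> active=2
  pos=7 start -> active=3
  pos=8 end -> active=2
  pos=10 end -> active=1
  pos=11 end -> active=0
Maximum simultaneous active: 3
Minimum registers needed: 3

3


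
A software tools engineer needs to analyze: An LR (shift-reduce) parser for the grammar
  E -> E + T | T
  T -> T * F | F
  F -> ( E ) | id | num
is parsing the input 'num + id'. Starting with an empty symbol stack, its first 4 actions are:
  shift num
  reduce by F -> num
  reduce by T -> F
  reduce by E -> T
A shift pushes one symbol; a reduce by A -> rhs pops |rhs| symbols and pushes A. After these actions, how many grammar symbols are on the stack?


Tracking the symbol stack through each action:
  Action 1: shift 'num' : push -> stack = [num] (size 1)
  Action 2: reduce by F -> num : pop 1, push F -> stack = [F] (size 1)
  Action 3: reduce by T -> F : pop 1, push T -> stack = [T] (size 1)
  Action 4: reduce by E -> T : pop 1, push E -> stack = [E] (size 1)
Final stack size: 1

1


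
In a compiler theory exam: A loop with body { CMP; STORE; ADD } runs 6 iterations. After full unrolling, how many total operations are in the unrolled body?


Loop body operations: CMP, STORE, ADD (3 ops per iteration)
Unrolling 6 iterations:
  Iteration 1: CMP, STORE, ADD (3 ops)
  Iteration 2: CMP, STORE, ADD (3 ops)
  Iteration 3: CMP, STORE, ADD (3 ops)
  Iteration 4: CMP, STORE, ADD (3 ops)
  Iteration 5: CMP, STORE, ADD (3 ops)
  Iteration 6: CMP, STORE, ADD (3 ops)
Total: 6 iterations * 3 ops/iter = 18 operations

18


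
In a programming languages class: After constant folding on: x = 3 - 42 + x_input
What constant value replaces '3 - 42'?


Identifying constant sub-expression:
  Original: x = 3 - 42 + x_input
  3 and 42 are both compile-time constants
  Evaluating: 3 - 42 = -39
  After folding: x = -39 + x_input

-39


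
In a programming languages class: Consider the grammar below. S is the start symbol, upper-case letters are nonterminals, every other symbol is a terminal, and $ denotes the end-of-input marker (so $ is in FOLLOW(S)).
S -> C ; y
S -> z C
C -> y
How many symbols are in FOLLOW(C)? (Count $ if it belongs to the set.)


S is the start symbol and does not occur in any rule body, so FOLLOW(S) = {$}.
Examining every occurrence of C in a rule body:
  S -> C ; y : C is followed by terminal ';' -> add ';'
  S -> z C : C is at the right end -> add FOLLOW(S) = {$}
  C -> y : C does not occur in the body -> contributes nothing
FOLLOW(C) = {;, $}
Count: 2

2


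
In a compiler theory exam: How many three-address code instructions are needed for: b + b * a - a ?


Expression: b + b * a - a
Generating three-address code (respecting * over +/- precedence):
  Instruction 1: t1 = b * a
  Instruction 2: t2 = b + t1
  Instruction 3: t3 = t2 - a
Total instructions: 3

3


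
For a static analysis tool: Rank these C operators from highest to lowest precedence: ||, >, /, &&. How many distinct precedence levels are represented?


Looking up precedence for each operator:
  || -> precedence 1
  > -> precedence 4
  / -> precedence 6
  && -> precedence 2
Sorted highest to lowest: /, >, &&, ||
Distinct precedence values: [6, 4, 2, 1]
Number of distinct levels: 4

4


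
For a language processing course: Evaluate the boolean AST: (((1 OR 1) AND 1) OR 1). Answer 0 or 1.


Step 1: Evaluate inner node
  1 OR 1 = 1
Step 2: Evaluate next node
  1 AND 1 = 1
Step 3: Evaluate root node
  1 OR 1 = 1

1


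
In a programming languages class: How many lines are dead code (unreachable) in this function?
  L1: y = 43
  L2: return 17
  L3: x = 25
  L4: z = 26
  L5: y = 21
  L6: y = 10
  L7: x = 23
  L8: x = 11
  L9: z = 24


Analyzing control flow:
  L1: reachable (before return)
  L2: reachable (return statement)
  L3: DEAD (after return at L2)
  L4: DEAD (after return at L2)
  L5: DEAD (after return at L2)
  L6: DEAD (after return at L2)
  L7: DEAD (after return at L2)
  L8: DEAD (after return at L2)
  L9: DEAD (after return at L2)
Return at L2, total lines = 9
Dead lines: L3 through L9
Count: 7

7


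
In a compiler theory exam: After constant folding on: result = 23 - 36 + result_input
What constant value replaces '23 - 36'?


Identifying constant sub-expression:
  Original: result = 23 - 36 + result_input
  23 and 36 are both compile-time constants
  Evaluating: 23 - 36 = -13
  After folding: result = -13 + result_input

-13


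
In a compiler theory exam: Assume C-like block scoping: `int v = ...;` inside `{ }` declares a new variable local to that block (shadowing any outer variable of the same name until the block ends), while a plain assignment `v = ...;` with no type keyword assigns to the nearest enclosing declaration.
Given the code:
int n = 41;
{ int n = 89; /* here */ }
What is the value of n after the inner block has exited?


Analyzing scoping rules:
Outer scope: declares n = 41
Inner block: 'int n = 89;' declares a NEW n that shadows the outer one
When the block exits the inner n goes out of scope; the outer n was never modified -> 41
Result: 41

41


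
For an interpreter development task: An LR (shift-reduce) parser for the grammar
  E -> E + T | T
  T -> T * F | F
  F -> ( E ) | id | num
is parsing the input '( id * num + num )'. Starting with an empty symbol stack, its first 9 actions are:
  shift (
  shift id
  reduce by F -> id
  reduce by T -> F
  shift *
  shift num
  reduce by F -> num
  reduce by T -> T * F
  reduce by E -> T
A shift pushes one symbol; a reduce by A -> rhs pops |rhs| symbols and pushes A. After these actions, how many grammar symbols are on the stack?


Tracking the symbol stack through each action:
  Action 1: shift '(' : push -> stack = [(] (size 1)
  Action 2: shift 'id' : push -> stack = [(, id] (size 2)
  Action 3: reduce by F -> id : pop 1, push F -> stack = [(, F] (size 2)
  Action 4: reduce by T -> F : pop 1, push T -> stack = [(, T] (size 2)
  Action 5: shift '*' : push -> stack = [(, T, *] (size 3)
  Action 6: shift 'num' : push -> stack = [(, T, *, num] (size 4)
  Action 7: reduce by F -> num : pop 1, push F -> stack = [(, T, *, F] (size 4)
  Action 8: reduce by T -> T * F : pop 3, push T -> stack = [(, T] (size 2)
  Action 9: reduce by E -> T : pop 1, push E -> stack = [(, E] (size 2)
Final stack size: 2

2


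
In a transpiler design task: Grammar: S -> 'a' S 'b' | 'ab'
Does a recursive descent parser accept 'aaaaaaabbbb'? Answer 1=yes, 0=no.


Grammar accepts strings of the form a^n b^n (n >= 1)
Word: 'aaaaaaabbbb'
Counting: 7 a's and 4 b's
Check: 7 == 4? No
Mismatch: a-count != b-count
Rejected

0


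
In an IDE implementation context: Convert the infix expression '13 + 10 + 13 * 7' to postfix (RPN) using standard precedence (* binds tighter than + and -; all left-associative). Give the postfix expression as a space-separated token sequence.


Applying the shunting-yard algorithm:
  Operand 13 -> output
  Push '+' onto operator stack -> op-stack: [+]
  Operand 10 -> output
  See '+' (prec 1); top '+' (prec 1) >= it -> pop '+' to output
  Push '+' onto operator stack -> op-stack: [+]
  Operand 13 -> output
  Push '*' onto operator stack -> op-stack: [+, *]
  Operand 7 -> output
  End of input: pop '*' to output
  End of input: pop '+' to output
Postfix result: 13 10 + 13 7 * +

13 10 + 13 7 * +


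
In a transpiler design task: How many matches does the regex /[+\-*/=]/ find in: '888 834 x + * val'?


Pattern: /[+\-*/=]/ (operators)
Input: '888 834 x + * val'
Scanning for matches:
  Match 1: '+'
  Match 2: '*'
Total matches: 2

2


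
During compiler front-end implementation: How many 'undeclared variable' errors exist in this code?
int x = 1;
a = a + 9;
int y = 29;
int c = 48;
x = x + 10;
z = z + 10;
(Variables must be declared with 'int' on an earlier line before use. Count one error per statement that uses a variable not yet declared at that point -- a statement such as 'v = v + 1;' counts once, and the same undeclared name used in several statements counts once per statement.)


Scanning code line by line:
  Line 1: declare 'x' -> declared = ['x']
  Line 2: use 'a' -> ERROR (undeclared)
  Line 3: declare 'y' -> declared = ['x', 'y']
  Line 4: declare 'c' -> declared = ['c', 'x', 'y']
  Line 5: use 'x' -> OK (declared)
  Line 6: use 'z' -> ERROR (undeclared)
Total undeclared variable errors: 2

2


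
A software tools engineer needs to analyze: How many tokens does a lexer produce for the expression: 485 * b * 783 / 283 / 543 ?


Scanning '485 * b * 783 / 283 / 543'
Token 1: '485' -> integer_literal
Token 2: '*' -> operator
Token 3: 'b' -> identifier
Token 4: '*' -> operator
Token 5: '783' -> integer_literal
Token 6: '/' -> operator
Token 7: '283' -> integer_literal
Token 8: '/' -> operator
Token 9: '543' -> integer_literal
Total tokens: 9

9


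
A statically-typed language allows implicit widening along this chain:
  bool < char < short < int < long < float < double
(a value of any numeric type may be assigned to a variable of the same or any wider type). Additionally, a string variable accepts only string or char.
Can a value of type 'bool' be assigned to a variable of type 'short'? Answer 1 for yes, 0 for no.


Target variable type: short
Source value type: bool
Numeric ranks: bool=0, short=2
Widening allowed iff rank(source) <= rank(target): 0 <= 2? Yes
Result: 1

1


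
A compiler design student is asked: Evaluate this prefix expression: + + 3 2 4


Parsing prefix expression: + + 3 2 4
Step 1: Innermost operation '+ 3 2'
  3 + 2 = 5
Step 2: Outer operation '+ [5] 4'
  5 + 4 = 9

9


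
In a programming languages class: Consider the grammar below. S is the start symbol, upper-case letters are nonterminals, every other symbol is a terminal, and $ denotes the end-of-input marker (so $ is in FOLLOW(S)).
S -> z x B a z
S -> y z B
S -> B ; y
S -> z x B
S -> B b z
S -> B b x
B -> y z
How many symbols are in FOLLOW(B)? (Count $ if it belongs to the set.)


S is the start symbol and does not occur in any rule body, so FOLLOW(S) = {$}.
Examining every occurrence of B in a rule body:
  S -> z x B a z : B is followed by terminal 'a' -> add 'a'
  S -> y z B : B is at the right end -> add FOLLOW(S) = {$}
  S -> B ; y : B is followed by terminal ';' -> add ';'
  S -> z x B : B is at the right end -> add FOLLOW(S) = {$} (already in the set)
  S -> B b z : B is followed by terminal 'b' -> add 'b'
  S -> B b x : B is followed by terminal 'b' -> add 'b' (already in the set)
  B -> y z : B does not occur in the body -> contributes nothing
FOLLOW(B) = {;, a, b, $}
Count: 4

4


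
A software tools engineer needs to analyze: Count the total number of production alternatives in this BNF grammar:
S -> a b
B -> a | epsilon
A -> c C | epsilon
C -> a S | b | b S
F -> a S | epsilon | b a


Counting alternatives per rule:
  S: 1 alternative(s)
  B: 2 alternative(s)
  A: 2 alternative(s)
  C: 3 alternative(s)
  F: 3 alternative(s)
Sum: 1 + 2 + 2 + 3 + 3 = 11

11


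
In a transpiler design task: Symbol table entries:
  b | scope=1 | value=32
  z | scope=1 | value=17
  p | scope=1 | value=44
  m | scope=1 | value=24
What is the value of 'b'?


Searching symbol table for 'b':
  b | scope=1 | value=32 <- MATCH
  z | scope=1 | value=17
  p | scope=1 | value=44
  m | scope=1 | value=24
Found 'b' at scope 1 with value 32

32


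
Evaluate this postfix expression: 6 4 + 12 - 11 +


Processing tokens left to right:
Push 6, Push 4
Pop 6 and 4, compute 6 + 4 = 10, push 10
Push 12
Pop 10 and 12, compute 10 - 12 = -2, push -2
Push 11
Pop -2 and 11, compute -2 + 11 = 9, push 9
Stack result: 9

9


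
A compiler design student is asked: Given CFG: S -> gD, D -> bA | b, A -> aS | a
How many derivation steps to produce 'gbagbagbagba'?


Grammar: S -> gD, D -> bA | b, A -> aS | a
Deriving 'gbagbagbagba':
Step 1: S -> gD => gD
Step 2: D -> bA => gbA
Step 3: A -> aS => gbaS
Step 4: S -> gD => gbagD
Step 5: D -> bA => gbagbA
Step 6: A -> aS => gbagbaS
Step 7: S -> gD => gbagbagD
Step 8: D -> bA => gbagbagbA
Step 9: A -> aS => gbagbagbaS
Step 10: S -> gD => gbagbagbagD
Step 11: D -> bA => gbagbagbagbA
Step 12: A -> a => gbagbagbagba
Total derivation steps: 12

12


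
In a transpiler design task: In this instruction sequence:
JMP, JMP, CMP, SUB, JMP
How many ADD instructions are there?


Scanning instruction sequence for ADD:
  Position 1: JMP
  Position 2: JMP
  Position 3: CMP
  Position 4: SUB
  Position 5: JMP
Matches at positions: []
Total ADD count: 0

0


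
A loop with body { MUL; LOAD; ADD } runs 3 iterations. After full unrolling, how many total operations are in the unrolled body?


Loop body operations: MUL, LOAD, ADD (3 ops per iteration)
Unrolling 3 iterations:
  Iteration 1: MUL, LOAD, ADD (3 ops)
  Iteration 2: MUL, LOAD, ADD (3 ops)
  Iteration 3: MUL, LOAD, ADD (3 ops)
Total: 3 iterations * 3 ops/iter = 9 operations

9


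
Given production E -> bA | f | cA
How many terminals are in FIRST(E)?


Production: E -> bA | f | cA
Examining each alternative for leading terminals:
  E -> bA : first terminal = 'b'
  E -> f : first terminal = 'f'
  E -> cA : first terminal = 'c'
FIRST(E) = {b, c, f}
Count: 3

3


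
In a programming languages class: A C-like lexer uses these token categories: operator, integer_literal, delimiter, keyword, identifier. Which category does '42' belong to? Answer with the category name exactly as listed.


Token: '42'
Checking categories:
  identifier: no
  integer_literal: YES
  operator: no
  keyword: no
  delimiter: no
Category: integer_literal

integer_literal


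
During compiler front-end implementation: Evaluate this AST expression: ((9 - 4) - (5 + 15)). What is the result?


Expression: ((9 - 4) - (5 + 15))
Evaluating step by step:
  9 - 4 = 5
  5 + 15 = 20
  5 - 20 = -15
Result: -15

-15


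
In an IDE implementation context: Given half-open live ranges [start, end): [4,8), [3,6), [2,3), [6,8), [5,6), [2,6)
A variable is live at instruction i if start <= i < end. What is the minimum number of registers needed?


Live ranges:
  Var0: [4, 8)
  Var1: [3, 6)
  Var2: [2, 3)
  Var3: [6, 8)
  Var4: [5, 6)
  Var5: [2, 6)
Sweep-line events (position, delta, active):
  pos=2 start -> active=1
  pos=2 start -> active=2
  pos=3 end -> active=1
  pos=3 start -> active=2
  pos=4 start -> active=3
  pos=5 start -> active=4
  pos=6 end -> active=3
  pos=6 end -> active=2
  pos=6 end -> active=1
  pos=6 start -> active=2
  pos=8 end -> active=1
  pos=8 end -> active=0
Maximum simultaneous active: 4
Minimum registers needed: 4

4


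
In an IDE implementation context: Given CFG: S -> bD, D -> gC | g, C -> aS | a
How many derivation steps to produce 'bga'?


Grammar: S -> bD, D -> gC | g, C -> aS | a
Deriving 'bga':
Step 1: S -> bD => bD
Step 2: D -> gC => bgC
Step 3: C -> a => bga
Total derivation steps: 3

3


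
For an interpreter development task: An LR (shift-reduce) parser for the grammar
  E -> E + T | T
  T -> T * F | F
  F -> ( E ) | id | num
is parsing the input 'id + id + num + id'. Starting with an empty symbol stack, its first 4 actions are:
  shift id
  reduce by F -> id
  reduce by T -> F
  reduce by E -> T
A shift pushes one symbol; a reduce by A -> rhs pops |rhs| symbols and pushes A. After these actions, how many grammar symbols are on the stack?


Tracking the symbol stack through each action:
  Action 1: shift 'id' : push -> stack = [id] (size 1)
  Action 2: reduce by F -> id : pop 1, push F -> stack = [F] (size 1)
  Action 3: reduce by T -> F : pop 1, push T -> stack = [T] (size 1)
  Action 4: reduce by E -> T : pop 1, push E -> stack = [E] (size 1)
Final stack size: 1

1


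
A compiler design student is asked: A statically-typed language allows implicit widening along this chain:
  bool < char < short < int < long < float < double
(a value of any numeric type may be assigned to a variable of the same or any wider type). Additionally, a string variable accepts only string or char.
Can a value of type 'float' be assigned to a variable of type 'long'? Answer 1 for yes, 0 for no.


Target variable type: long
Source value type: float
Numeric ranks: float=5, long=4
Widening allowed iff rank(source) <= rank(target): 5 <= 4? No
Result: 0

0


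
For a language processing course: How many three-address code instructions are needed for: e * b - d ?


Expression: e * b - d
Generating three-address code (respecting * over +/- precedence):
  Instruction 1: t1 = e * b
  Instruction 2: t2 = t1 - d
Total instructions: 2

2


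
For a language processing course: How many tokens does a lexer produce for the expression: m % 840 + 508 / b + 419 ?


Scanning 'm % 840 + 508 / b + 419'
Token 1: 'm' -> identifier
Token 2: '%' -> operator
Token 3: '840' -> integer_literal
Token 4: '+' -> operator
Token 5: '508' -> integer_literal
Token 6: '/' -> operator
Token 7: 'b' -> identifier
Token 8: '+' -> operator
Token 9: '419' -> integer_literal
Total tokens: 9

9


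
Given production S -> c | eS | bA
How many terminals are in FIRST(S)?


Production: S -> c | eS | bA
Examining each alternative for leading terminals:
  S -> c : first terminal = 'c'
  S -> eS : first terminal = 'e'
  S -> bA : first terminal = 'b'
FIRST(S) = {b, c, e}
Count: 3

3


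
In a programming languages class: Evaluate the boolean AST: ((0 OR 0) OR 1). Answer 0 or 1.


Step 1: Evaluate inner node
  0 OR 0 = 0
Step 2: Evaluate root node
  0 OR 1 = 1

1


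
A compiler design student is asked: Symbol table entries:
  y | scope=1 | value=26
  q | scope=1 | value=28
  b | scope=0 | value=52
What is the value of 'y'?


Searching symbol table for 'y':
  y | scope=1 | value=26 <- MATCH
  q | scope=1 | value=28
  b | scope=0 | value=52
Found 'y' at scope 1 with value 26

26


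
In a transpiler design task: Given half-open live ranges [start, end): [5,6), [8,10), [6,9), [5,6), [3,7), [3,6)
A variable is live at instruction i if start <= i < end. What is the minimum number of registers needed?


Live ranges:
  Var0: [5, 6)
  Var1: [8, 10)
  Var2: [6, 9)
  Var3: [5, 6)
  Var4: [3, 7)
  Var5: [3, 6)
Sweep-line events (position, delta, active):
  pos=3 start -> active=1
  pos=3 start -> active=2
  pos=5 start -> active=3
  pos=5 start -> active=4
  pos=6 end -> active=3
  pos=6 end -> active=2
  pos=6 end -> active=1
  pos=6 start -> active=2
  pos=7 end -> active=1
  pos=8 start -> active=2
  pos=9 end -> active=1
  pos=10 end -> active=0
Maximum simultaneous active: 4
Minimum registers needed: 4

4


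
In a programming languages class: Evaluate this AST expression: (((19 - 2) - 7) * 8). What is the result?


Expression: (((19 - 2) - 7) * 8)
Evaluating step by step:
  19 - 2 = 17
  17 - 7 = 10
  10 * 8 = 80
Result: 80

80


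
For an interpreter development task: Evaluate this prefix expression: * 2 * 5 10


Parsing prefix expression: * 2 * 5 10
Step 1: Innermost operation '* 5 10'
  5 * 10 = 50
Step 2: Outer operation '* 2 [50]'
  2 * 50 = 100

100


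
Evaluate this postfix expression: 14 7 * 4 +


Processing tokens left to right:
Push 14, Push 7
Pop 14 and 7, compute 14 * 7 = 98, push 98
Push 4
Pop 98 and 4, compute 98 + 4 = 102, push 102
Stack result: 102

102


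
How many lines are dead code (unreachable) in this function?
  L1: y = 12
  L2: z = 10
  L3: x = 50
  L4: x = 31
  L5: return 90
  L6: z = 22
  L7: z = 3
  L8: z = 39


Analyzing control flow:
  L1: reachable (before return)
  L2: reachable (before return)
  L3: reachable (before return)
  L4: reachable (before return)
  L5: reachable (return statement)
  L6: DEAD (after return at L5)
  L7: DEAD (after return at L5)
  L8: DEAD (after return at L5)
Return at L5, total lines = 8
Dead lines: L6 through L8
Count: 3

3


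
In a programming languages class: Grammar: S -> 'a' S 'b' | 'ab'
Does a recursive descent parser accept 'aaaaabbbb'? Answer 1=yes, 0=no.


Grammar accepts strings of the form a^n b^n (n >= 1)
Word: 'aaaaabbbb'
Counting: 5 a's and 4 b's
Check: 5 == 4? No
Mismatch: a-count != b-count
Rejected

0


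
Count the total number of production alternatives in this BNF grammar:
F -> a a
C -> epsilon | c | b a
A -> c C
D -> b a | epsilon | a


Counting alternatives per rule:
  F: 1 alternative(s)
  C: 3 alternative(s)
  A: 1 alternative(s)
  D: 3 alternative(s)
Sum: 1 + 3 + 1 + 3 = 8

8


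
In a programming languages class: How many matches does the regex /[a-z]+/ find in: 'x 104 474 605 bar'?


Pattern: /[a-z]+/ (identifiers)
Input: 'x 104 474 605 bar'
Scanning for matches:
  Match 1: 'x'
  Match 2: 'bar'
Total matches: 2

2


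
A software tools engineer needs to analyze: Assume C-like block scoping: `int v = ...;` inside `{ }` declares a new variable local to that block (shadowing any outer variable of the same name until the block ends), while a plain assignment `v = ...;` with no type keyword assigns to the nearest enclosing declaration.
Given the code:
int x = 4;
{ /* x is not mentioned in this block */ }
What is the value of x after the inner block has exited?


Analyzing scoping rules:
Outer scope: declares x = 4
Inner block: x is neither redeclared nor assigned -> unchanged
After the block -> 4
Result: 4

4


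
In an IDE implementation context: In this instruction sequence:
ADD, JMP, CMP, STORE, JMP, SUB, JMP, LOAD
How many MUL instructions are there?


Scanning instruction sequence for MUL:
  Position 1: ADD
  Position 2: JMP
  Position 3: CMP
  Position 4: STORE
  Position 5: JMP
  Position 6: SUB
  Position 7: JMP
  Position 8: LOAD
Matches at positions: []
Total MUL count: 0

0


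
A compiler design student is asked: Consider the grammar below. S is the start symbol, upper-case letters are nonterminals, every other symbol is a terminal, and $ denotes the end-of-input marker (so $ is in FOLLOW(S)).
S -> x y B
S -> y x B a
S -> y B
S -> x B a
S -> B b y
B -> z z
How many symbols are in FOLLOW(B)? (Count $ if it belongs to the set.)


S is the start symbol and does not occur in any rule body, so FOLLOW(S) = {$}.
Examining every occurrence of B in a rule body:
  S -> x y B : B is at the right end -> add FOLLOW(S) = {$}
  S -> y x B a : B is followed by terminal 'a' -> add 'a'
  S -> y B : B is at the right end -> add FOLLOW(S) = {$} (already in the set)
  S -> x B a : B is followed by terminal 'a' -> add 'a' (already in the set)
  S -> B b y : B is followed by terminal 'b' -> add 'b'
  B -> z z : B does not occur in the body -> contributes nothing
FOLLOW(B) = {a, b, $}
Count: 3

3


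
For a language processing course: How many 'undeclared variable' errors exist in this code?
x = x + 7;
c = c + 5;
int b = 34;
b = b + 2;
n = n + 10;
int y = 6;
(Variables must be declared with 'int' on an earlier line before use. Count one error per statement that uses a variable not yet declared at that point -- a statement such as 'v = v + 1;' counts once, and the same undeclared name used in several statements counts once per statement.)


Scanning code line by line:
  Line 1: use 'x' -> ERROR (undeclared)
  Line 2: use 'c' -> ERROR (undeclared)
  Line 3: declare 'b' -> declared = ['b']
  Line 4: use 'b' -> OK (declared)
  Line 5: use 'n' -> ERROR (undeclared)
  Line 6: declare 'y' -> declared = ['b', 'y']
Total undeclared variable errors: 3

3


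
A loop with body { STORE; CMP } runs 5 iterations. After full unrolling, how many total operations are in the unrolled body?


Loop body operations: STORE, CMP (2 ops per iteration)
Unrolling 5 iterations:
  Iteration 1: STORE, CMP (2 ops)
  Iteration 2: STORE, CMP (2 ops)
  Iteration 3: STORE, CMP (2 ops)
  Iteration 4: STORE, CMP (2 ops)
  Iteration 5: STORE, CMP (2 ops)
Total: 5 iterations * 2 ops/iter = 10 operations

10


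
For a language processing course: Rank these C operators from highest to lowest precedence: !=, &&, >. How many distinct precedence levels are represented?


Looking up precedence for each operator:
  != -> precedence 3
  && -> precedence 2
  > -> precedence 4
Sorted highest to lowest: >, !=, &&
Distinct precedence values: [4, 3, 2]
Number of distinct levels: 3

3


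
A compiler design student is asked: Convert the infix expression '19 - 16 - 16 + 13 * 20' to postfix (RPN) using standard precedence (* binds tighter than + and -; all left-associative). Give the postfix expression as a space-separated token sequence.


Applying the shunting-yard algorithm:
  Operand 19 -> output
  Push '-' onto operator stack -> op-stack: [-]
  Operand 16 -> output
  See '-' (prec 1); top '-' (prec 1) >= it -> pop '-' to output
  Push '-' onto operator stack -> op-stack: [-]
  Operand 16 -> output
  See '+' (prec 1); top '-' (prec 1) >= it -> pop '-' to output
  Push '+' onto operator stack -> op-stack: [+]
  Operand 13 -> output
  Push '*' onto operator stack -> op-stack: [+, *]
  Operand 20 -> output
  End of input: pop '*' to output
  End of input: pop '+' to output
Postfix result: 19 16 - 16 - 13 20 * +

19 16 - 16 - 13 20 * +
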